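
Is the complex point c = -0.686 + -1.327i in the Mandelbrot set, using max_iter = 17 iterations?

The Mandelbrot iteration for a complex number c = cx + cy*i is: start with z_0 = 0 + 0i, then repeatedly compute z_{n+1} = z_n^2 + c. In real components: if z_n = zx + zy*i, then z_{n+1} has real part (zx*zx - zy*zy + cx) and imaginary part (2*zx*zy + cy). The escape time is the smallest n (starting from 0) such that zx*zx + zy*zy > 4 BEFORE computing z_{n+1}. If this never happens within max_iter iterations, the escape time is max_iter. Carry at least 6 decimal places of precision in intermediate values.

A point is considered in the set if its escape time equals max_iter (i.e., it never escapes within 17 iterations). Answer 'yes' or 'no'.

Answer: no

Derivation:
z_0 = 0 + 0i, c = -0.6860 + -1.3270i
Iter 1: z = -0.6860 + -1.3270i, |z|^2 = 2.2315
Iter 2: z = -1.9763 + 0.4936i, |z|^2 = 4.1496
Escaped at iteration 2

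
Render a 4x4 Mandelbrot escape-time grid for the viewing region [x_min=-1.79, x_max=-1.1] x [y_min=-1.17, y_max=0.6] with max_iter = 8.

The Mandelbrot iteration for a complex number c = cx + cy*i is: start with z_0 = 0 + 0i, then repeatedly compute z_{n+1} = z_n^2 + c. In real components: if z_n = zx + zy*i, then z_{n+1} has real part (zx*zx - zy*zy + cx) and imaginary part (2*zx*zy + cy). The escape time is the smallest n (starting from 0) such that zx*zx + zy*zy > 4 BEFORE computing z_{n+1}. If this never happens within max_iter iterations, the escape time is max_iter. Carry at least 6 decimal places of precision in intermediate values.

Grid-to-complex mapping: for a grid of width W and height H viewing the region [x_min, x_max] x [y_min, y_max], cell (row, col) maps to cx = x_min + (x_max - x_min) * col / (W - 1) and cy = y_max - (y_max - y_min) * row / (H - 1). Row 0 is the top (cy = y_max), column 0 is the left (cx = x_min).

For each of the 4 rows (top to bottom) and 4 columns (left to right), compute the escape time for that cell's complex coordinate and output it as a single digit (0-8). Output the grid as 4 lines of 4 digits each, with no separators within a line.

(row=0, col=0): c = -1.7900 + 0.6000i → escape time 3
(row=0, col=1): c = -1.5600 + 0.6000i → escape time 3
(row=0, col=2): c = -1.3300 + 0.6000i → escape time 3
(row=0, col=3): c = -1.1000 + 0.6000i → escape time 4
(row=1, col=0): c = -1.7900 + 0.0100i → escape time 8
(row=1, col=1): c = -1.5600 + 0.0100i → escape time 8
(row=1, col=2): c = -1.3300 + 0.0100i → escape time 8
(row=1, col=3): c = -1.1000 + 0.0100i → escape time 8
(row=2, col=0): c = -1.7900 + -0.5800i → escape time 3
(row=2, col=1): c = -1.5600 + -0.5800i → escape time 3
(row=2, col=2): c = -1.3300 + -0.5800i → escape time 3
(row=2, col=3): c = -1.1000 + -0.5800i → escape time 4
(row=3, col=0): c = -1.7900 + -1.1700i → escape time 1
(row=3, col=1): c = -1.5600 + -1.1700i → escape time 2
(row=3, col=2): c = -1.3300 + -1.1700i → escape time 2
(row=3, col=3): c = -1.1000 + -1.1700i → escape time 3

Answer: 3334
8888
3334
1223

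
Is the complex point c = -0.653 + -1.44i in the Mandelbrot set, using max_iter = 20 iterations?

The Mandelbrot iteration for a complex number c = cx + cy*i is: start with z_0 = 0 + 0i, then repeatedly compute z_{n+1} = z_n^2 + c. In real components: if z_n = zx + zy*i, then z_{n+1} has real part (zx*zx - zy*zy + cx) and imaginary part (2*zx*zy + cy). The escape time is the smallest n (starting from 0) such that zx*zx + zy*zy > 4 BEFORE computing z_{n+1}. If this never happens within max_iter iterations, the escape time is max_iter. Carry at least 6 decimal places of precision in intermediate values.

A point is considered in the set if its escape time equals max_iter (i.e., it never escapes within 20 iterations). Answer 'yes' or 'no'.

z_0 = 0 + 0i, c = -0.6530 + -1.4400i
Iter 1: z = -0.6530 + -1.4400i, |z|^2 = 2.5000
Iter 2: z = -2.3002 + 0.4406i, |z|^2 = 5.4850
Escaped at iteration 2

Answer: no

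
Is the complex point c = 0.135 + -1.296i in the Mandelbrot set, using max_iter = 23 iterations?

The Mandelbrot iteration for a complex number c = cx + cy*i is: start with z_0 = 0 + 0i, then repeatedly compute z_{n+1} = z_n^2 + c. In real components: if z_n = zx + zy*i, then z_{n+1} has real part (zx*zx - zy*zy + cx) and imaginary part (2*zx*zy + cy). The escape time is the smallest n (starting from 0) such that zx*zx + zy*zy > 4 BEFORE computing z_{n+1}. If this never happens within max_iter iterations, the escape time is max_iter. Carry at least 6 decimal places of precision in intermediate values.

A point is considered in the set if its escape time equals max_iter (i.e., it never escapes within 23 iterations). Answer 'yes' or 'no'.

Answer: no

Derivation:
z_0 = 0 + 0i, c = 0.1350 + -1.2960i
Iter 1: z = 0.1350 + -1.2960i, |z|^2 = 1.6978
Iter 2: z = -1.5264 + -1.6459i, |z|^2 = 5.0389
Escaped at iteration 2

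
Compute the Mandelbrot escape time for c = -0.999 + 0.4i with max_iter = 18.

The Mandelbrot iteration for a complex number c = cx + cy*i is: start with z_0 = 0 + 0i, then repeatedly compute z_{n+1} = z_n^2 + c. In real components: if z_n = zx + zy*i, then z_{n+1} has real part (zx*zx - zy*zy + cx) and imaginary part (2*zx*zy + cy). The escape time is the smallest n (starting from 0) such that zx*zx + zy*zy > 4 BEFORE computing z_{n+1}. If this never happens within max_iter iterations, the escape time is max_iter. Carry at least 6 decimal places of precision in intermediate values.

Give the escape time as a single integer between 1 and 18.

Answer: 7

Derivation:
z_0 = 0 + 0i, c = -0.9990 + 0.4000i
Iter 1: z = -0.9990 + 0.4000i, |z|^2 = 1.1580
Iter 2: z = -0.1610 + -0.3992i, |z|^2 = 0.1853
Iter 3: z = -1.1324 + 0.5285i, |z|^2 = 1.5618
Iter 4: z = 0.0041 + -0.7971i, |z|^2 = 0.6354
Iter 5: z = -1.6343 + 0.3935i, |z|^2 = 2.8259
Iter 6: z = 1.5172 + -0.8863i, |z|^2 = 3.0873
Iter 7: z = 0.5173 + -2.2893i, |z|^2 = 5.5083
Escaped at iteration 7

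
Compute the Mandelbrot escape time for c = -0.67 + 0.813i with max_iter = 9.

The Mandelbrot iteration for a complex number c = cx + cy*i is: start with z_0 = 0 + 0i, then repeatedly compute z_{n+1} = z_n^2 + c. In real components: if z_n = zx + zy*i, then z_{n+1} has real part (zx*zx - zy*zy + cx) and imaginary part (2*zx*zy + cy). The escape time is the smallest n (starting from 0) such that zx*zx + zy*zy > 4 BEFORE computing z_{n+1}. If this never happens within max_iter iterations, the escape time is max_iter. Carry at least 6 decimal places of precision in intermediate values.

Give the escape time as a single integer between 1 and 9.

Answer: 4

Derivation:
z_0 = 0 + 0i, c = -0.6700 + 0.8130i
Iter 1: z = -0.6700 + 0.8130i, |z|^2 = 1.1099
Iter 2: z = -0.8821 + -0.2764i, |z|^2 = 0.8545
Iter 3: z = 0.0316 + 1.3006i, |z|^2 = 1.6927
Iter 4: z = -2.3607 + 0.8953i, |z|^2 = 6.3743
Escaped at iteration 4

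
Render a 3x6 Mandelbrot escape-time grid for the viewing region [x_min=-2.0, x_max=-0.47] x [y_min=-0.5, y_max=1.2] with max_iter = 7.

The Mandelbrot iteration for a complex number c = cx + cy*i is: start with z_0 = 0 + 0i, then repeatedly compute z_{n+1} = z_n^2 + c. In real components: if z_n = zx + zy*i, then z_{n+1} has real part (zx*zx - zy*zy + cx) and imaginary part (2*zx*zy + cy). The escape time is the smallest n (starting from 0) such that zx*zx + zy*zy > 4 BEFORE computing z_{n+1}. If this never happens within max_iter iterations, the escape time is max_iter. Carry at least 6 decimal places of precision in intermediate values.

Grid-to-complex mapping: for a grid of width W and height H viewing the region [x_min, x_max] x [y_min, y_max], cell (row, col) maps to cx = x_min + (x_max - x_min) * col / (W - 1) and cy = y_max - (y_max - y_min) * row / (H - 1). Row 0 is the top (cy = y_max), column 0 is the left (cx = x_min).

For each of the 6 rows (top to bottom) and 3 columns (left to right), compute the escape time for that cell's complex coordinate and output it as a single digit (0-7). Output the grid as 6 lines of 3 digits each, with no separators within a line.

Answer: 123
135
147
177
177
147

Derivation:
(row=0, col=0): c = -2.0000 + 1.2000i → escape time 1
(row=0, col=1): c = -1.2350 + 1.2000i → escape time 2
(row=0, col=2): c = -0.4700 + 1.2000i → escape time 3
(row=1, col=0): c = -2.0000 + 0.8600i → escape time 1
(row=1, col=1): c = -1.2350 + 0.8600i → escape time 3
(row=1, col=2): c = -0.4700 + 0.8600i → escape time 5
(row=2, col=0): c = -2.0000 + 0.5200i → escape time 1
(row=2, col=1): c = -1.2350 + 0.5200i → escape time 4
(row=2, col=2): c = -0.4700 + 0.5200i → escape time 7
(row=3, col=0): c = -2.0000 + 0.1800i → escape time 1
(row=3, col=1): c = -1.2350 + 0.1800i → escape time 7
(row=3, col=2): c = -0.4700 + 0.1800i → escape time 7
(row=4, col=0): c = -2.0000 + -0.1600i → escape time 1
(row=4, col=1): c = -1.2350 + -0.1600i → escape time 7
(row=4, col=2): c = -0.4700 + -0.1600i → escape time 7
(row=5, col=0): c = -2.0000 + -0.5000i → escape time 1
(row=5, col=1): c = -1.2350 + -0.5000i → escape time 4
(row=5, col=2): c = -0.4700 + -0.5000i → escape time 7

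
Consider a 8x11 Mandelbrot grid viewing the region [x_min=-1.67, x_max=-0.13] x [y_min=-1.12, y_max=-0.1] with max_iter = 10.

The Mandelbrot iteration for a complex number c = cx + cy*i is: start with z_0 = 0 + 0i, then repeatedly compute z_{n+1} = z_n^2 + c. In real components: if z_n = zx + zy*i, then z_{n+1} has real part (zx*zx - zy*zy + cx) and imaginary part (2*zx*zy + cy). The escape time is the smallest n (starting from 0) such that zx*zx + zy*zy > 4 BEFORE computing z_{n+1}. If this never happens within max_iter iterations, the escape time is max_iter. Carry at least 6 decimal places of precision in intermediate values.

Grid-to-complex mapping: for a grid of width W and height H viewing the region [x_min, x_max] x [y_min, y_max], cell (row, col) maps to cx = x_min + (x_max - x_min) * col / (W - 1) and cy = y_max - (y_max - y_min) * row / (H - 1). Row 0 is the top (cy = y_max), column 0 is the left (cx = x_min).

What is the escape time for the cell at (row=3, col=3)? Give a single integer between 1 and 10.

Answer: 7

Derivation:
z_0 = 0 + 0i, c = -1.0100 + -0.4060i
Iter 1: z = -1.0100 + -0.4060i, |z|^2 = 1.1849
Iter 2: z = -0.1547 + 0.4141i, |z|^2 = 0.1954
Iter 3: z = -1.1576 + -0.5342i, |z|^2 = 1.6253
Iter 4: z = 0.0446 + 0.8306i, |z|^2 = 0.6919
Iter 5: z = -1.6980 + -0.3319i, |z|^2 = 2.9932
Iter 6: z = 1.7629 + 0.7211i, |z|^2 = 3.6279
Iter 7: z = 1.5778 + 2.1366i, |z|^2 = 7.0544
Escaped at iteration 7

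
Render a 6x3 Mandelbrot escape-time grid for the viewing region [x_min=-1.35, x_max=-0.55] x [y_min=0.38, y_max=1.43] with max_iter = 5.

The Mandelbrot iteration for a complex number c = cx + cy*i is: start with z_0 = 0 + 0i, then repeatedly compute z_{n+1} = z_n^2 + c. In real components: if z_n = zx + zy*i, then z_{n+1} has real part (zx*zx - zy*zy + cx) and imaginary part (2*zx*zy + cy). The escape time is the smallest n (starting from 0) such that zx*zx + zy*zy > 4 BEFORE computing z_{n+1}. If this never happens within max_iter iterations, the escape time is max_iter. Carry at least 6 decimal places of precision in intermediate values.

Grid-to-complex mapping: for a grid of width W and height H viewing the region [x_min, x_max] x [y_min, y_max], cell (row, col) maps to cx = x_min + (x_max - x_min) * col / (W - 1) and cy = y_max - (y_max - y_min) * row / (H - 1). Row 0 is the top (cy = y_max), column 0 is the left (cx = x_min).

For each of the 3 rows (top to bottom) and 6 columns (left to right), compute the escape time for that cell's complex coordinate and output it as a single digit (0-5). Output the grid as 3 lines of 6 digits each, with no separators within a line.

(row=0, col=0): c = -1.3500 + 1.4300i → escape time 2
(row=0, col=1): c = -1.1900 + 1.4300i → escape time 2
(row=0, col=2): c = -1.0300 + 1.4300i → escape time 2
(row=0, col=3): c = -0.8700 + 1.4300i → escape time 2
(row=0, col=4): c = -0.7100 + 1.4300i → escape time 2
(row=0, col=5): c = -0.5500 + 1.4300i → escape time 2
(row=1, col=0): c = -1.3500 + 0.9050i → escape time 3
(row=1, col=1): c = -1.1900 + 0.9050i → escape time 3
(row=1, col=2): c = -1.0300 + 0.9050i → escape time 3
(row=1, col=3): c = -0.8700 + 0.9050i → escape time 3
(row=1, col=4): c = -0.7100 + 0.9050i → escape time 4
(row=1, col=5): c = -0.5500 + 0.9050i → escape time 4
(row=2, col=0): c = -1.3500 + 0.3800i → escape time 5
(row=2, col=1): c = -1.1900 + 0.3800i → escape time 5
(row=2, col=2): c = -1.0300 + 0.3800i → escape time 5
(row=2, col=3): c = -0.8700 + 0.3800i → escape time 5
(row=2, col=4): c = -0.7100 + 0.3800i → escape time 5
(row=2, col=5): c = -0.5500 + 0.3800i → escape time 5

Answer: 222222
333344
555555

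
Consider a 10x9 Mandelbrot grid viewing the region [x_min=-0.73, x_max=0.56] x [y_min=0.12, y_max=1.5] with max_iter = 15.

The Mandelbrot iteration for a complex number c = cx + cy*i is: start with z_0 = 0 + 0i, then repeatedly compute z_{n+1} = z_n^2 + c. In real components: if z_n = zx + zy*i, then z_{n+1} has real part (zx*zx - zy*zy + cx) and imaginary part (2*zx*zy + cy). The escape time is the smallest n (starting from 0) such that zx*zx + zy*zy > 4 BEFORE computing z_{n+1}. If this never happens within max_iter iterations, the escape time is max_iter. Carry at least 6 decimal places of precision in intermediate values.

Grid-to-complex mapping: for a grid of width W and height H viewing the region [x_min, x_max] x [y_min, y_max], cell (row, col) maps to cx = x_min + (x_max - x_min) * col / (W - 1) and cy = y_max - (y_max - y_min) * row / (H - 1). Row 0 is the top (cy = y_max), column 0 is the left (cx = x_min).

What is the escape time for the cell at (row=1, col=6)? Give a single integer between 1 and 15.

z_0 = 0 + 0i, c = 0.1300 + 1.3275i
Iter 1: z = 0.1300 + 1.3275i, |z|^2 = 1.7792
Iter 2: z = -1.6154 + 1.6727i, |z|^2 = 5.4071
Escaped at iteration 2

Answer: 2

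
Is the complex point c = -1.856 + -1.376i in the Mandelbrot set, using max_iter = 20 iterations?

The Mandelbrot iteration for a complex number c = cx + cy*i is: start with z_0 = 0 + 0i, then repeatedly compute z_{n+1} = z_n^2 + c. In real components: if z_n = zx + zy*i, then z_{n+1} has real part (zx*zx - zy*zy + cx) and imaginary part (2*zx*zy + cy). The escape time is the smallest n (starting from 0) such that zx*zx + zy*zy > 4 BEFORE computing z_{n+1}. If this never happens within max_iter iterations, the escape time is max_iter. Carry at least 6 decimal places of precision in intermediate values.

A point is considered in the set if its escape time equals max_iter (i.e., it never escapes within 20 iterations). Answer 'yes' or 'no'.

Answer: no

Derivation:
z_0 = 0 + 0i, c = -1.8560 + -1.3760i
Iter 1: z = -1.8560 + -1.3760i, |z|^2 = 5.3381
Escaped at iteration 1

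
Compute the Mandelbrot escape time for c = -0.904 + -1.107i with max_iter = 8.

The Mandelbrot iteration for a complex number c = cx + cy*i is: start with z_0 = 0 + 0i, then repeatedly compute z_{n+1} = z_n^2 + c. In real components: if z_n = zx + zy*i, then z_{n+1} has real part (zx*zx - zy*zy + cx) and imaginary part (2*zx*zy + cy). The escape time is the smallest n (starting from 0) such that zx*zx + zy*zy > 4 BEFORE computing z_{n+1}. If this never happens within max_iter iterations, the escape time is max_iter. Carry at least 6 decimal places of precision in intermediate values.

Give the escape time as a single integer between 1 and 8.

Answer: 3

Derivation:
z_0 = 0 + 0i, c = -0.9040 + -1.1070i
Iter 1: z = -0.9040 + -1.1070i, |z|^2 = 2.0427
Iter 2: z = -1.3122 + 0.8945i, |z|^2 = 2.5220
Iter 3: z = 0.0179 + -3.4545i, |z|^2 = 11.9337
Escaped at iteration 3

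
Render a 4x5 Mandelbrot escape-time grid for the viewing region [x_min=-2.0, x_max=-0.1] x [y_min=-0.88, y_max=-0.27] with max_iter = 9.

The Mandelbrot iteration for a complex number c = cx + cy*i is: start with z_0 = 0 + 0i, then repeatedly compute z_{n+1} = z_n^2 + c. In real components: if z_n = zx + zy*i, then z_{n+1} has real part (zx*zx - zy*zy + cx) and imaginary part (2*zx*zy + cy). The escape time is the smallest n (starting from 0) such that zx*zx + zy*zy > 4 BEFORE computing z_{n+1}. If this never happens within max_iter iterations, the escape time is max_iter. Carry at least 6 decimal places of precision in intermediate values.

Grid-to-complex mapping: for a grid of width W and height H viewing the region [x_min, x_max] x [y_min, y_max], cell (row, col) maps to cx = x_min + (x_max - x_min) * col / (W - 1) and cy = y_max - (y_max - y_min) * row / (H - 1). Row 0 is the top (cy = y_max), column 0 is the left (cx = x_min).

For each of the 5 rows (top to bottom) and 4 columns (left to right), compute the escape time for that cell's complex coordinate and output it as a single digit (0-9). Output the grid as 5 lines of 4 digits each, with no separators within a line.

(row=0, col=0): c = -2.0000 + -0.2700i → escape time 1
(row=0, col=1): c = -1.3667 + -0.2700i → escape time 6
(row=0, col=2): c = -0.7333 + -0.2700i → escape time 9
(row=0, col=3): c = -0.1000 + -0.2700i → escape time 9
(row=1, col=0): c = -2.0000 + -0.4225i → escape time 1
(row=1, col=1): c = -1.3667 + -0.4225i → escape time 5
(row=1, col=2): c = -0.7333 + -0.4225i → escape time 8
(row=1, col=3): c = -0.1000 + -0.4225i → escape time 9
(row=2, col=0): c = -2.0000 + -0.5750i → escape time 1
(row=2, col=1): c = -1.3667 + -0.5750i → escape time 3
(row=2, col=2): c = -0.7333 + -0.5750i → escape time 6
(row=2, col=3): c = -0.1000 + -0.5750i → escape time 9
(row=3, col=0): c = -2.0000 + -0.7275i → escape time 1
(row=3, col=1): c = -1.3667 + -0.7275i → escape time 3
(row=3, col=2): c = -0.7333 + -0.7275i → escape time 4
(row=3, col=3): c = -0.1000 + -0.7275i → escape time 9
(row=4, col=0): c = -2.0000 + -0.8800i → escape time 1
(row=4, col=1): c = -1.3667 + -0.8800i → escape time 3
(row=4, col=2): c = -0.7333 + -0.8800i → escape time 4
(row=4, col=3): c = -0.1000 + -0.8800i → escape time 9

Answer: 1699
1589
1369
1349
1349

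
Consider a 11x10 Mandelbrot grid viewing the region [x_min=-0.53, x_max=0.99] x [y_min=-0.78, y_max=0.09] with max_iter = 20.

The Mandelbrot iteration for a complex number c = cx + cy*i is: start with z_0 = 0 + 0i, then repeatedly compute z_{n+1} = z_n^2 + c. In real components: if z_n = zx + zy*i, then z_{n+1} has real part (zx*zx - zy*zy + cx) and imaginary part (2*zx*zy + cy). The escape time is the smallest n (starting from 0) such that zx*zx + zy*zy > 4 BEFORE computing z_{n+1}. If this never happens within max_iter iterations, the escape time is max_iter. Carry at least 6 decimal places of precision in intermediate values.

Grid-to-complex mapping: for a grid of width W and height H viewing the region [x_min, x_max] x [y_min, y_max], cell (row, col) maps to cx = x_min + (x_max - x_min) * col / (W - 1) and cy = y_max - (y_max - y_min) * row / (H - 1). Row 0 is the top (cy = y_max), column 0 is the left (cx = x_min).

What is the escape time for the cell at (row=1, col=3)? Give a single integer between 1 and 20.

Answer: 20

Derivation:
z_0 = 0 + 0i, c = -0.0740 + -0.0067i
Iter 1: z = -0.0740 + -0.0067i, |z|^2 = 0.0055
Iter 2: z = -0.0686 + -0.0057i, |z|^2 = 0.0047
Iter 3: z = -0.0693 + -0.0059i, |z|^2 = 0.0048
Iter 4: z = -0.0692 + -0.0059i, |z|^2 = 0.0048
Iter 5: z = -0.0692 + -0.0059i, |z|^2 = 0.0048
Iter 6: z = -0.0692 + -0.0059i, |z|^2 = 0.0048
Iter 7: z = -0.0692 + -0.0059i, |z|^2 = 0.0048
Iter 8: z = -0.0692 + -0.0059i, |z|^2 = 0.0048
Iter 9: z = -0.0692 + -0.0059i, |z|^2 = 0.0048
Iter 10: z = -0.0692 + -0.0059i, |z|^2 = 0.0048
Iter 11: z = -0.0692 + -0.0059i, |z|^2 = 0.0048
Iter 12: z = -0.0692 + -0.0059i, |z|^2 = 0.0048
Iter 13: z = -0.0692 + -0.0059i, |z|^2 = 0.0048
Iter 14: z = -0.0692 + -0.0059i, |z|^2 = 0.0048
Iter 15: z = -0.0692 + -0.0059i, |z|^2 = 0.0048
Iter 16: z = -0.0692 + -0.0059i, |z|^2 = 0.0048
Iter 17: z = -0.0692 + -0.0059i, |z|^2 = 0.0048
Iter 18: z = -0.0692 + -0.0059i, |z|^2 = 0.0048
Iter 19: z = -0.0692 + -0.0059i, |z|^2 = 0.0048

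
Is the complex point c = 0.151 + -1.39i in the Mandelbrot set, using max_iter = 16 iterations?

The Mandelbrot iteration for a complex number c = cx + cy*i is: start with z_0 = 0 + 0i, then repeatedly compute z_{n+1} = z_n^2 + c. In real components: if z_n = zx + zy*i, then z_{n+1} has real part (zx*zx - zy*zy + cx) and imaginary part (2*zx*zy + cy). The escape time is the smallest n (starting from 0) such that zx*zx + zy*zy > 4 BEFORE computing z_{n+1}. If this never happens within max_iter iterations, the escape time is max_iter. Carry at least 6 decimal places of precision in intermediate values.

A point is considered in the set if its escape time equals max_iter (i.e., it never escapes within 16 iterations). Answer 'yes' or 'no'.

z_0 = 0 + 0i, c = 0.1510 + -1.3900i
Iter 1: z = 0.1510 + -1.3900i, |z|^2 = 1.9549
Iter 2: z = -1.7583 + -1.8098i, |z|^2 = 6.3669
Escaped at iteration 2

Answer: no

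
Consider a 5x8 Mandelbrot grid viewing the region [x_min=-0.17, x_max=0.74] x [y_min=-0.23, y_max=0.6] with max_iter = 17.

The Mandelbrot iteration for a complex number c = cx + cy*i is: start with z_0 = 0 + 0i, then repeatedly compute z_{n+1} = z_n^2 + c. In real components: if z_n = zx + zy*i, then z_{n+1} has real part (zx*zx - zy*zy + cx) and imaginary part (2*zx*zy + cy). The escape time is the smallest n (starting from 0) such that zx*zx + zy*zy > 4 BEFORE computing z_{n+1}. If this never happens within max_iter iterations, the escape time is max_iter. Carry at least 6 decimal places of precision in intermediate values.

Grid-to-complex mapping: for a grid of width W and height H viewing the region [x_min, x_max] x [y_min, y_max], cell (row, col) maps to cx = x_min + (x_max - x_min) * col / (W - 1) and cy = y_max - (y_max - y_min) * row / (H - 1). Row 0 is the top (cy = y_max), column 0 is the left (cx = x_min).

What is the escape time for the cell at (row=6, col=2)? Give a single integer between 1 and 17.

z_0 = 0 + 0i, c = 0.2850 + -0.1114i
Iter 1: z = 0.2850 + -0.1114i, |z|^2 = 0.0936
Iter 2: z = 0.3538 + -0.1749i, |z|^2 = 0.1558
Iter 3: z = 0.3796 + -0.2352i, |z|^2 = 0.1994
Iter 4: z = 0.3737 + -0.2900i, |z|^2 = 0.2238
Iter 5: z = 0.3406 + -0.3282i, |z|^2 = 0.2237
Iter 6: z = 0.2933 + -0.3350i, |z|^2 = 0.1982
Iter 7: z = 0.2588 + -0.3079i, |z|^2 = 0.1618
Iter 8: z = 0.2572 + -0.2708i, |z|^2 = 0.1395
Iter 9: z = 0.2778 + -0.2507i, |z|^2 = 0.1400
Iter 10: z = 0.2993 + -0.2507i, |z|^2 = 0.1524
Iter 11: z = 0.3117 + -0.2615i, |z|^2 = 0.1656
Iter 12: z = 0.3138 + -0.2745i, |z|^2 = 0.1738
Iter 13: z = 0.3081 + -0.2837i, |z|^2 = 0.1754
Iter 14: z = 0.2995 + -0.2862i, |z|^2 = 0.1716
Iter 15: z = 0.2927 + -0.2829i, |z|^2 = 0.1657
Iter 16: z = 0.2907 + -0.2770i, |z|^2 = 0.1613

Answer: 17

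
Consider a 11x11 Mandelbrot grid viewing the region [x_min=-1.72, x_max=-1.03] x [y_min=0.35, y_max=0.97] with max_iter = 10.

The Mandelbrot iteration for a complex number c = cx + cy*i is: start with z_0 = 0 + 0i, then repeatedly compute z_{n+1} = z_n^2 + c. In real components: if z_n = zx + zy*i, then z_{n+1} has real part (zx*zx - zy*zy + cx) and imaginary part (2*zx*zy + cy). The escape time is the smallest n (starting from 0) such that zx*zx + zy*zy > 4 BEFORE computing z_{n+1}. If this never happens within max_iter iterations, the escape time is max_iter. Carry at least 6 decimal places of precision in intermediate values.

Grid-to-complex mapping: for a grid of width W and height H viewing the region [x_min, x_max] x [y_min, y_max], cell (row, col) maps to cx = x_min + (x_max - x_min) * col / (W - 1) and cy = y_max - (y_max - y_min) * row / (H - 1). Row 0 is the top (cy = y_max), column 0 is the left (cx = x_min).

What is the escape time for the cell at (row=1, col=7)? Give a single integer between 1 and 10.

Answer: 3

Derivation:
z_0 = 0 + 0i, c = -1.2370 + 0.9080i
Iter 1: z = -1.2370 + 0.9080i, |z|^2 = 2.3546
Iter 2: z = -0.5313 + -1.3384i, |z|^2 = 2.0736
Iter 3: z = -2.7460 + 2.3302i, |z|^2 = 12.9703
Escaped at iteration 3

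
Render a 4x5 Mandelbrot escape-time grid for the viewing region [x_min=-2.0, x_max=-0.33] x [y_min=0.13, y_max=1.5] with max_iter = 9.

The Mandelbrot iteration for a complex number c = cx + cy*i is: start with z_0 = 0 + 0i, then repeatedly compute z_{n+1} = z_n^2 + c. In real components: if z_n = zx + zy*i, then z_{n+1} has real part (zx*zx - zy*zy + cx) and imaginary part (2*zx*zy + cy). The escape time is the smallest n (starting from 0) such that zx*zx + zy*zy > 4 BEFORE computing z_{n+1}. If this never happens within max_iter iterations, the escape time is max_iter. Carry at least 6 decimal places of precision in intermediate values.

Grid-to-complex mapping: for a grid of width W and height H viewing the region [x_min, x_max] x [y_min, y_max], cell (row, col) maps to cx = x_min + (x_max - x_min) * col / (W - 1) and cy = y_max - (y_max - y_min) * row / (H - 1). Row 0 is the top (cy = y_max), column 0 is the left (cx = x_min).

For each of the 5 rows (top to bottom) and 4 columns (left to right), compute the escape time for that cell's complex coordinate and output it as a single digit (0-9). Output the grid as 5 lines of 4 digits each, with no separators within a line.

Answer: 1122
1234
1347
1369
1899

Derivation:
(row=0, col=0): c = -2.0000 + 1.5000i → escape time 1
(row=0, col=1): c = -1.4433 + 1.5000i → escape time 1
(row=0, col=2): c = -0.8867 + 1.5000i → escape time 2
(row=0, col=3): c = -0.3300 + 1.5000i → escape time 2
(row=1, col=0): c = -2.0000 + 1.1575i → escape time 1
(row=1, col=1): c = -1.4433 + 1.1575i → escape time 2
(row=1, col=2): c = -0.8867 + 1.1575i → escape time 3
(row=1, col=3): c = -0.3300 + 1.1575i → escape time 4
(row=2, col=0): c = -2.0000 + 0.8150i → escape time 1
(row=2, col=1): c = -1.4433 + 0.8150i → escape time 3
(row=2, col=2): c = -0.8867 + 0.8150i → escape time 4
(row=2, col=3): c = -0.3300 + 0.8150i → escape time 7
(row=3, col=0): c = -2.0000 + 0.4725i → escape time 1
(row=3, col=1): c = -1.4433 + 0.4725i → escape time 3
(row=3, col=2): c = -0.8867 + 0.4725i → escape time 6
(row=3, col=3): c = -0.3300 + 0.4725i → escape time 9
(row=4, col=0): c = -2.0000 + 0.1300i → escape time 1
(row=4, col=1): c = -1.4433 + 0.1300i → escape time 8
(row=4, col=2): c = -0.8867 + 0.1300i → escape time 9
(row=4, col=3): c = -0.3300 + 0.1300i → escape time 9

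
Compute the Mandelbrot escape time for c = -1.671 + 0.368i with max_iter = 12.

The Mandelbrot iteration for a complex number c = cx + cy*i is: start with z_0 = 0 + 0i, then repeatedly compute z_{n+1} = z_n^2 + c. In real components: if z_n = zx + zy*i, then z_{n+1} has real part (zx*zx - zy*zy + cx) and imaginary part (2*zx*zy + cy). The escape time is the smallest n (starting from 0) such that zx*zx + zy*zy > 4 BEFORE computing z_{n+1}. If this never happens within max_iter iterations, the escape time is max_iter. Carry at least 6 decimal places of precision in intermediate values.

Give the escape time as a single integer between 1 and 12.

Answer: 4

Derivation:
z_0 = 0 + 0i, c = -1.6710 + 0.3680i
Iter 1: z = -1.6710 + 0.3680i, |z|^2 = 2.9277
Iter 2: z = 0.9858 + -0.8619i, |z|^2 = 1.7146
Iter 3: z = -1.4420 + -1.3313i, |z|^2 = 3.8515
Iter 4: z = -1.3640 + 4.2073i, |z|^2 = 19.5616
Escaped at iteration 4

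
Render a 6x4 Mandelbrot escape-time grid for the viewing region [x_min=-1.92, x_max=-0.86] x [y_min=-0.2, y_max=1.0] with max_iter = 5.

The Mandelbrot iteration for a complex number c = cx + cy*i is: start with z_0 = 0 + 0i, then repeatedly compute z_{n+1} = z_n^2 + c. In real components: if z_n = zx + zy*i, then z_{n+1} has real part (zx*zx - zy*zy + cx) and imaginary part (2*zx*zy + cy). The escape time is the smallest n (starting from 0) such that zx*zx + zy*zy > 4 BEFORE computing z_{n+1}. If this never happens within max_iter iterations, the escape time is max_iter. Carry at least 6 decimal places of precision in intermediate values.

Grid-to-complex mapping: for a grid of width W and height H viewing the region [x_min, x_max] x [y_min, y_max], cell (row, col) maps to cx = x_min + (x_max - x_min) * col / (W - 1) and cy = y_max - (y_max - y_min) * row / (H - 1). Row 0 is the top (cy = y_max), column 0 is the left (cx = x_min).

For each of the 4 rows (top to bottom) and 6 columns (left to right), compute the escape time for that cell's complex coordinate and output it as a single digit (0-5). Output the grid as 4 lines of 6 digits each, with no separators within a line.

(row=0, col=0): c = -1.9200 + 1.0000i → escape time 1
(row=0, col=1): c = -1.7080 + 1.0000i → escape time 2
(row=0, col=2): c = -1.4960 + 1.0000i → escape time 2
(row=0, col=3): c = -1.2840 + 1.0000i → escape time 3
(row=0, col=4): c = -1.0720 + 1.0000i → escape time 3
(row=0, col=5): c = -0.8600 + 1.0000i → escape time 3
(row=1, col=0): c = -1.9200 + 0.6000i → escape time 1
(row=1, col=1): c = -1.7080 + 0.6000i → escape time 3
(row=1, col=2): c = -1.4960 + 0.6000i → escape time 3
(row=1, col=3): c = -1.2840 + 0.6000i → escape time 3
(row=1, col=4): c = -1.0720 + 0.6000i → escape time 4
(row=1, col=5): c = -0.8600 + 0.6000i → escape time 5
(row=2, col=0): c = -1.9200 + 0.2000i → escape time 4
(row=2, col=1): c = -1.7080 + 0.2000i → escape time 4
(row=2, col=2): c = -1.4960 + 0.2000i → escape time 5
(row=2, col=3): c = -1.2840 + 0.2000i → escape time 5
(row=2, col=4): c = -1.0720 + 0.2000i → escape time 5
(row=2, col=5): c = -0.8600 + 0.2000i → escape time 5
(row=3, col=0): c = -1.9200 + -0.2000i → escape time 4
(row=3, col=1): c = -1.7080 + -0.2000i → escape time 4
(row=3, col=2): c = -1.4960 + -0.2000i → escape time 5
(row=3, col=3): c = -1.2840 + -0.2000i → escape time 5
(row=3, col=4): c = -1.0720 + -0.2000i → escape time 5
(row=3, col=5): c = -0.8600 + -0.2000i → escape time 5

Answer: 122333
133345
445555
445555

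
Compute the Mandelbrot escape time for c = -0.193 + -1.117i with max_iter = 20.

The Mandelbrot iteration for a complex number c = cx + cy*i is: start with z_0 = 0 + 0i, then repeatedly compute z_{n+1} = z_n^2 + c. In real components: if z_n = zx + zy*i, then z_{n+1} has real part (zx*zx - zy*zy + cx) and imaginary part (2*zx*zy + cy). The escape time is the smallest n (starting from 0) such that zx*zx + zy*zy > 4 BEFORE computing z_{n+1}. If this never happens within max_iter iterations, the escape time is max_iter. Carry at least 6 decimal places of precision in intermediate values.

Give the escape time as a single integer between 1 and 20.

Answer: 7

Derivation:
z_0 = 0 + 0i, c = -0.1930 + -1.1170i
Iter 1: z = -0.1930 + -1.1170i, |z|^2 = 1.2849
Iter 2: z = -1.4034 + -0.6858i, |z|^2 = 2.4400
Iter 3: z = 1.3063 + 0.8081i, |z|^2 = 2.3593
Iter 4: z = 0.8604 + 0.9941i, |z|^2 = 1.7285
Iter 5: z = -0.4410 + 0.5936i, |z|^2 = 0.5468
Iter 6: z = -0.3509 + -1.6405i, |z|^2 = 2.8145
Iter 7: z = -2.7613 + 0.0343i, |z|^2 = 7.6259
Escaped at iteration 7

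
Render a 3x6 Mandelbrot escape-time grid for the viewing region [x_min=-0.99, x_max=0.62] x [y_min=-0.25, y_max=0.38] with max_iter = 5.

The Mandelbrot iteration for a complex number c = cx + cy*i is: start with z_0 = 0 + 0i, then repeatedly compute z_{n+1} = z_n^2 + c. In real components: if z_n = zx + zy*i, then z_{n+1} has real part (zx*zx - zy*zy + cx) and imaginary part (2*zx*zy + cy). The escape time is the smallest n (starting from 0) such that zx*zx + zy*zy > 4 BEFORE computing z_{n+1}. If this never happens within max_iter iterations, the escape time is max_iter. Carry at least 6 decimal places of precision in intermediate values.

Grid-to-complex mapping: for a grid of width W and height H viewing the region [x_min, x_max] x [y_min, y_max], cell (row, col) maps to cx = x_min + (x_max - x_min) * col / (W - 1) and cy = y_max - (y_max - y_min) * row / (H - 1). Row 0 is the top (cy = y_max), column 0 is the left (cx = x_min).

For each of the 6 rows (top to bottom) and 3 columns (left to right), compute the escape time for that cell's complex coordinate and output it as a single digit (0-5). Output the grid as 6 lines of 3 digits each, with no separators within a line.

(row=0, col=0): c = -0.9900 + 0.3800i → escape time 5
(row=0, col=1): c = -0.1850 + 0.3800i → escape time 5
(row=0, col=2): c = 0.6200 + 0.3800i → escape time 4
(row=1, col=0): c = -0.9900 + 0.2540i → escape time 5
(row=1, col=1): c = -0.1850 + 0.2540i → escape time 5
(row=1, col=2): c = 0.6200 + 0.2540i → escape time 4
(row=2, col=0): c = -0.9900 + 0.1280i → escape time 5
(row=2, col=1): c = -0.1850 + 0.1280i → escape time 5
(row=2, col=2): c = 0.6200 + 0.1280i → escape time 4
(row=3, col=0): c = -0.9900 + 0.0020i → escape time 5
(row=3, col=1): c = -0.1850 + 0.0020i → escape time 5
(row=3, col=2): c = 0.6200 + 0.0020i → escape time 4
(row=4, col=0): c = -0.9900 + -0.1240i → escape time 5
(row=4, col=1): c = -0.1850 + -0.1240i → escape time 5
(row=4, col=2): c = 0.6200 + -0.1240i → escape time 4
(row=5, col=0): c = -0.9900 + -0.2500i → escape time 5
(row=5, col=1): c = -0.1850 + -0.2500i → escape time 5
(row=5, col=2): c = 0.6200 + -0.2500i → escape time 4

Answer: 554
554
554
554
554
554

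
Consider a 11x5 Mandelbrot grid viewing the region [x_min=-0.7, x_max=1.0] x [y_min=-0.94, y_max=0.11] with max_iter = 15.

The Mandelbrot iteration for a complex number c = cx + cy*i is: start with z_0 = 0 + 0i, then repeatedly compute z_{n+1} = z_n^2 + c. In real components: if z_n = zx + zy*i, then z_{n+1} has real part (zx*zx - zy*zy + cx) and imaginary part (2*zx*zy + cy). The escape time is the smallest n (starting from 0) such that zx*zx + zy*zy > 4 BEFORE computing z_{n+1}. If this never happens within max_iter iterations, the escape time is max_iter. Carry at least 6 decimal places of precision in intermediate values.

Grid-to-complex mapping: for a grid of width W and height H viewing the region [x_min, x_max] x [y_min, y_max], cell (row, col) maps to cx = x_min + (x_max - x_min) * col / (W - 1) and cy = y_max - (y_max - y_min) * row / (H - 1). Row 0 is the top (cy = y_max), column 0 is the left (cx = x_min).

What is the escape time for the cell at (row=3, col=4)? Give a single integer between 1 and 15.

Answer: 15

Derivation:
z_0 = 0 + 0i, c = -0.0200 + -0.6775i
Iter 1: z = -0.0200 + -0.6775i, |z|^2 = 0.4594
Iter 2: z = -0.4786 + -0.6504i, |z|^2 = 0.6521
Iter 3: z = -0.2140 + -0.0549i, |z|^2 = 0.0488
Iter 4: z = 0.0228 + -0.6540i, |z|^2 = 0.4282
Iter 5: z = -0.4472 + -0.7073i, |z|^2 = 0.7002
Iter 6: z = -0.3203 + -0.0449i, |z|^2 = 0.1046
Iter 7: z = 0.0805 + -0.6487i, |z|^2 = 0.4273
Iter 8: z = -0.4344 + -0.7820i, |z|^2 = 0.8002
Iter 9: z = -0.4429 + 0.0018i, |z|^2 = 0.1961
Iter 10: z = 0.1761 + -0.6791i, |z|^2 = 0.4922
Iter 11: z = -0.4502 + -0.9167i, |z|^2 = 1.0430
Iter 12: z = -0.6577 + 0.1479i, |z|^2 = 0.4544
Iter 13: z = 0.3907 + -0.8720i, |z|^2 = 0.9131
Iter 14: z = -0.6278 + -1.3589i, |z|^2 = 2.2407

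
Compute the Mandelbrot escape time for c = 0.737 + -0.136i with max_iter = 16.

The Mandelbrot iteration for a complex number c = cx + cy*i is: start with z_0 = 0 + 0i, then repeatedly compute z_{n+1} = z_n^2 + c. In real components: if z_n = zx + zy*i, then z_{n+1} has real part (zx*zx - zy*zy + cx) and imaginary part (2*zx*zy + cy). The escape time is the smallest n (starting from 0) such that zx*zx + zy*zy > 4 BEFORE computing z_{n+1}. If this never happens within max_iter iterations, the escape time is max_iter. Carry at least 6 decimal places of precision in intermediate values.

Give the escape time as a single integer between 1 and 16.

z_0 = 0 + 0i, c = 0.7370 + -0.1360i
Iter 1: z = 0.7370 + -0.1360i, |z|^2 = 0.5617
Iter 2: z = 1.2617 + -0.3365i, |z|^2 = 1.7050
Iter 3: z = 2.2156 + -0.9850i, |z|^2 = 5.8792
Escaped at iteration 3

Answer: 3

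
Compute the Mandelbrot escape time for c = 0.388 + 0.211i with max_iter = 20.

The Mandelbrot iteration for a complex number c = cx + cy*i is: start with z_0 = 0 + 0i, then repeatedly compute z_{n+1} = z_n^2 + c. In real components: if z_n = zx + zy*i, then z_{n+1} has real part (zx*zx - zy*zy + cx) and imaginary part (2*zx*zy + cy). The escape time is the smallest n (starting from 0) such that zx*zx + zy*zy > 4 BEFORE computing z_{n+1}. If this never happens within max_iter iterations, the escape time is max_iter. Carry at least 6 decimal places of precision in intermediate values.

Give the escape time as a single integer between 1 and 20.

z_0 = 0 + 0i, c = 0.3880 + 0.2110i
Iter 1: z = 0.3880 + 0.2110i, |z|^2 = 0.1951
Iter 2: z = 0.4940 + 0.3747i, |z|^2 = 0.3845
Iter 3: z = 0.4916 + 0.5813i, |z|^2 = 0.5796
Iter 4: z = 0.2918 + 0.7825i, |z|^2 = 0.6975
Iter 5: z = -0.1392 + 0.6678i, |z|^2 = 0.4653
Iter 6: z = -0.0385 + 0.0251i, |z|^2 = 0.0021
Iter 7: z = 0.3889 + 0.2091i, |z|^2 = 0.1949
Iter 8: z = 0.4955 + 0.3736i, |z|^2 = 0.3851
Iter 9: z = 0.4939 + 0.5812i, |z|^2 = 0.5818
Iter 10: z = 0.2942 + 0.7852i, |z|^2 = 0.7031
Iter 11: z = -0.1420 + 0.6729i, |z|^2 = 0.4730
Iter 12: z = -0.0447 + 0.0199i, |z|^2 = 0.0024
Iter 13: z = 0.3896 + 0.2092i, |z|^2 = 0.1956
Iter 14: z = 0.4960 + 0.3740i, |z|^2 = 0.3859
Iter 15: z = 0.4941 + 0.5820i, |z|^2 = 0.5829
Iter 16: z = 0.2934 + 0.7862i, |z|^2 = 0.7042
Iter 17: z = -0.1441 + 0.6723i, |z|^2 = 0.4728
Iter 18: z = -0.0433 + 0.0173i, |z|^2 = 0.0022
Iter 19: z = 0.3896 + 0.2095i, |z|^2 = 0.1957

Answer: 20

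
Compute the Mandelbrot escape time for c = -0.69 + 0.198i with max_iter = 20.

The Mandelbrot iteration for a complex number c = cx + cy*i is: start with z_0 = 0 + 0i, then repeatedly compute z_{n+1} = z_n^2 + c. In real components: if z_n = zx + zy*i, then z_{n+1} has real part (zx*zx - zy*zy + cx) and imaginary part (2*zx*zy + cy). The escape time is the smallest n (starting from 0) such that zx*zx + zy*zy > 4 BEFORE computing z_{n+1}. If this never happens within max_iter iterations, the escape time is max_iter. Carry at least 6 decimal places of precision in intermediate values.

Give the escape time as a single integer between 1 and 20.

Answer: 20

Derivation:
z_0 = 0 + 0i, c = -0.6900 + 0.1980i
Iter 1: z = -0.6900 + 0.1980i, |z|^2 = 0.5153
Iter 2: z = -0.2531 + -0.0752i, |z|^2 = 0.0697
Iter 3: z = -0.6316 + 0.2361i, |z|^2 = 0.4547
Iter 4: z = -0.3468 + -0.1002i, |z|^2 = 0.1303
Iter 5: z = -0.5798 + 0.2675i, |z|^2 = 0.4077
Iter 6: z = -0.4254 + -0.1122i, |z|^2 = 0.1936
Iter 7: z = -0.5216 + 0.2935i, |z|^2 = 0.3582
Iter 8: z = -0.5041 + -0.1081i, |z|^2 = 0.2658
Iter 9: z = -0.4476 + 0.3070i, |z|^2 = 0.2946
Iter 10: z = -0.5839 + -0.0768i, |z|^2 = 0.3469
Iter 11: z = -0.3550 + 0.2877i, |z|^2 = 0.2088
Iter 12: z = -0.6468 + -0.0063i, |z|^2 = 0.4184
Iter 13: z = -0.2717 + 0.2061i, |z|^2 = 0.1163
Iter 14: z = -0.6587 + 0.0860i, |z|^2 = 0.4412
Iter 15: z = -0.2636 + 0.0847i, |z|^2 = 0.0766
Iter 16: z = -0.6277 + 0.1534i, |z|^2 = 0.4175
Iter 17: z = -0.3195 + 0.0055i, |z|^2 = 0.1021
Iter 18: z = -0.5880 + 0.1945i, |z|^2 = 0.3835
Iter 19: z = -0.3821 + -0.0307i, |z|^2 = 0.1470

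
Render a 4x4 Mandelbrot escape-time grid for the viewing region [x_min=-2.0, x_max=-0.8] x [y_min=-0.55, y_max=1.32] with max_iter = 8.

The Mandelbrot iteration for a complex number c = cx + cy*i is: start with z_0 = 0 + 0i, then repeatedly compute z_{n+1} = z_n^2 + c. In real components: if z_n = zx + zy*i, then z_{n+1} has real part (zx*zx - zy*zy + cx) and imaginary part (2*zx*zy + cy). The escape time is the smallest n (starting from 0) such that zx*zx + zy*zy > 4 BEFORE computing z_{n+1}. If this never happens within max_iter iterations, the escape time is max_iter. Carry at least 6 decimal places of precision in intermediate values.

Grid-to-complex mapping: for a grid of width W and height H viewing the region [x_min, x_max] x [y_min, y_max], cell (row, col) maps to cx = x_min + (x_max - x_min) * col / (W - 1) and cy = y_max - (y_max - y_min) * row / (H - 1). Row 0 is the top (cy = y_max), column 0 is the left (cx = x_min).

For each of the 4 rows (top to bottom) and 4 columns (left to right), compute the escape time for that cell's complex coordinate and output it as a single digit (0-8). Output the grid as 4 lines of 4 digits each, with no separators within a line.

(row=0, col=0): c = -2.0000 + 1.3200i → escape time 1
(row=0, col=1): c = -1.6000 + 1.3200i → escape time 1
(row=0, col=2): c = -1.2000 + 1.3200i → escape time 2
(row=0, col=3): c = -0.8000 + 1.3200i → escape time 2
(row=1, col=0): c = -2.0000 + 0.6967i → escape time 1
(row=1, col=1): c = -1.6000 + 0.6967i → escape time 3
(row=1, col=2): c = -1.2000 + 0.6967i → escape time 3
(row=1, col=3): c = -0.8000 + 0.6967i → escape time 4
(row=2, col=0): c = -2.0000 + 0.0733i → escape time 1
(row=2, col=1): c = -1.6000 + 0.0733i → escape time 6
(row=2, col=2): c = -1.2000 + 0.0733i → escape time 8
(row=2, col=3): c = -0.8000 + 0.0733i → escape time 8
(row=3, col=0): c = -2.0000 + -0.5500i → escape time 1
(row=3, col=1): c = -1.6000 + -0.5500i → escape time 3
(row=3, col=2): c = -1.2000 + -0.5500i → escape time 4
(row=3, col=3): c = -0.8000 + -0.5500i → escape time 6

Answer: 1122
1334
1688
1346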